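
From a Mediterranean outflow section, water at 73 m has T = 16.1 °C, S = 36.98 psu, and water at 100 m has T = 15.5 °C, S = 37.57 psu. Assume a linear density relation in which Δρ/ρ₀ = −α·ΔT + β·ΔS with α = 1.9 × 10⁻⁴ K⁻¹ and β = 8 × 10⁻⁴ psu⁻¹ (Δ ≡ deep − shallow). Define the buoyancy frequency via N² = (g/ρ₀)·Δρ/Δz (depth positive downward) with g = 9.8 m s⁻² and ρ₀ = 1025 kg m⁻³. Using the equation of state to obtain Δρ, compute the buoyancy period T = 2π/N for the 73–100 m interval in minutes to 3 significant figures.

7.18 min

ΔT = -0.6 K, ΔS = +0.59 psu (deep − shallow).
Δρ/ρ₀ = −αΔT + βΔS = 1.14 × 10⁻⁴ + 4.72 × 10⁻⁴ = 5.86 × 10⁻⁴, so Δρ ≈ 0.6006 kg m⁻³.
N² = (g/ρ₀)·Δρ/Δz = g·(Δρ/ρ₀)/Δz = 9.8 × 5.86 × 10⁻⁴ / 27 = 2.1270 × 10⁻⁴ s⁻².
N = √(2.1270 × 10⁻⁴) = 0.014584 rad s⁻¹ → T = 2π/N = 430.83 s = 7.1805 min ≈ 7.18 min.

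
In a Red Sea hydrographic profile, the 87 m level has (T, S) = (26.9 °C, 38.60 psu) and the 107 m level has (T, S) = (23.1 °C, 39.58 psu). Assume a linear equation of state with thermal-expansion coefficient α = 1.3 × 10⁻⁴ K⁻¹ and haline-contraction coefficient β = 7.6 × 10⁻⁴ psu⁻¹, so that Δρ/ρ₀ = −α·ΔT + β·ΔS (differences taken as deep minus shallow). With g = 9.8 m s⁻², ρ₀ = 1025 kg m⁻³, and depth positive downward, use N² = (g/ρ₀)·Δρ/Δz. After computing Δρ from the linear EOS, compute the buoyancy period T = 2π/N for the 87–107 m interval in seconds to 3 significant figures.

255 s

ΔT = -3.8 K, ΔS = +0.98 psu (deep − shallow).
Δρ/ρ₀ = −αΔT + βΔS = 4.94 × 10⁻⁴ + 7.448 × 10⁻⁴ = 1.2388 × 10⁻³, so Δρ ≈ 1.270 kg m⁻³.
N² = (g/ρ₀)·Δρ/Δz = g·(Δρ/ρ₀)/Δz = 9.8 × 1.2388 × 10⁻³ / 20 = 6.0701 × 10⁻⁴ s⁻².
N = √(6.0701 × 10⁻⁴) = 0.024638 rad s⁻¹ → T = 2π/N = 255.02 s ≈ 255 s.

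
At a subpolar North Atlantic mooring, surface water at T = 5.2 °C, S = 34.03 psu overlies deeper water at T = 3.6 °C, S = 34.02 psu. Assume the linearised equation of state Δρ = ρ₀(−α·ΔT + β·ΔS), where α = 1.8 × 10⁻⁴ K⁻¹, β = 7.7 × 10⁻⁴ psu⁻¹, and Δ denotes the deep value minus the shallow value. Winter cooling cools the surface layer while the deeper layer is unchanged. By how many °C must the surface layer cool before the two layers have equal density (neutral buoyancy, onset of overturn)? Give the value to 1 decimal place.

1.6 °C

Neutral buoyancy requires Δρ = 0, i.e. −α(T_deep − T_surf′) + β(S_deep − S_surf) = 0.
T_surf′ = T_deep − (β/α)·ΔS = 3.6 − (7.7 × 10⁻⁴/1.8 × 10⁻⁴)·(-0.01) = 3.643 °C.
Cooling required: 5.2 − (3.643) = 1.557 °C.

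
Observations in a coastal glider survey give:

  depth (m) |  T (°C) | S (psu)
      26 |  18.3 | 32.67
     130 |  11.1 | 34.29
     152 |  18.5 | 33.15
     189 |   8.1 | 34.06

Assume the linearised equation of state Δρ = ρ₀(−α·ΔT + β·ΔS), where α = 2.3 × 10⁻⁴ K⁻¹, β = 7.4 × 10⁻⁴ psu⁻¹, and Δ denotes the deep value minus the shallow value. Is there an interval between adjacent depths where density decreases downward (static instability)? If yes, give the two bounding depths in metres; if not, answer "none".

130–152 m

Evaluate Δρ/ρ₀ = −αΔT + βΔS across each adjacent pair:
  26–130 m: −αΔT+βΔS = −(2.3 × 10⁻⁴)(-7.2)+(7.4 × 10⁻⁴)(+1.62) = 2.9 × 10⁻³ → stable
  130–152 m: −αΔT+βΔS = −(2.3 × 10⁻⁴)(+7.4)+(7.4 × 10⁻⁴)(-1.14) = -2.5 × 10⁻³ → UNSTABLE
  152–189 m: −αΔT+βΔS = −(2.3 × 10⁻⁴)(-10.4)+(7.4 × 10⁻⁴)(+0.91) = 3.1 × 10⁻³ → stable
The 130–152 m interval has Δρ < 0: lighter water underlies denser water.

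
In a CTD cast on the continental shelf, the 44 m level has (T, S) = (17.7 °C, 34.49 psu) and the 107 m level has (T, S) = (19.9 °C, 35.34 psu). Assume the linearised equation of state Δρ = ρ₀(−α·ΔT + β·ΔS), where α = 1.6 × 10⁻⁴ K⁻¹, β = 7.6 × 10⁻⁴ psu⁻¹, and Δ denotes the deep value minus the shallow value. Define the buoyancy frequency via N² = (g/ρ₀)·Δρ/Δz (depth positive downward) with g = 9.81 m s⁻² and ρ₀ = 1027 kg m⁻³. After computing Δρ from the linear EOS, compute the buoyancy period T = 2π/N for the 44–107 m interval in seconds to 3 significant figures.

929 s

ΔT = +2.2 K, ΔS = +0.85 psu (deep − shallow).
Δρ/ρ₀ = −αΔT + βΔS = -3.52 × 10⁻⁴ + 6.46 × 10⁻⁴ = 2.94 × 10⁻⁴, so Δρ ≈ 0.3019 kg m⁻³.
N² = (g/ρ₀)·Δρ/Δz = g·(Δρ/ρ₀)/Δz = 9.81 × 2.94 × 10⁻⁴ / 63 = 4.5780 × 10⁻⁵ s⁻².
N = √(4.5780 × 10⁻⁵) = 6.7661 × 10⁻³ rad s⁻¹ → T = 2π/N = 928.63 s ≈ 929 s.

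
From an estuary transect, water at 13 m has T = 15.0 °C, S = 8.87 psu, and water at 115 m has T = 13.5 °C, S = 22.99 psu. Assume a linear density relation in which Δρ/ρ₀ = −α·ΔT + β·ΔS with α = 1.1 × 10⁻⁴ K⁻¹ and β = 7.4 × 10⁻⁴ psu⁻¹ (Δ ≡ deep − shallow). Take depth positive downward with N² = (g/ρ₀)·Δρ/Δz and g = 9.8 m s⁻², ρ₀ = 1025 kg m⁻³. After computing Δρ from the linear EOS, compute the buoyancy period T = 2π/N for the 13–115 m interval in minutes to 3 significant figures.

3.28 min

ΔT = -1.5 K, ΔS = +14.12 psu (deep − shallow).
Δρ/ρ₀ = −αΔT + βΔS = 1.65 × 10⁻⁴ + 0.0104488 = 0.0106138, so Δρ ≈ 10.88 kg m⁻³.
N² = (g/ρ₀)·Δρ/Δz = g·(Δρ/ρ₀)/Δz = 9.8 × 0.0106138 / 102 = 1.0198 × 10⁻³ s⁻².
N = √(1.0198 × 10⁻³) = 0.031934 rad s⁻¹ → T = 2π/N = 196.76 s = 3.2793 min ≈ 3.28 min.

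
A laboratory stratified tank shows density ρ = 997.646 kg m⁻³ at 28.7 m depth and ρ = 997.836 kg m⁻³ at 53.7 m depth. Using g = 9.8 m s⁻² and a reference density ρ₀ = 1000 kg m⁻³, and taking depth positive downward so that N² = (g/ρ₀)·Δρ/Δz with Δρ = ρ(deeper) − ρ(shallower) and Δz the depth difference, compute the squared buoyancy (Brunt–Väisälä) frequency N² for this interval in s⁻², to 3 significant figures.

7.45 × 10⁻⁵ s⁻²

Δρ = 997.836 − 997.646 = 0.190 kg m⁻³ over Δz = 53.7 − 28.7 = 25 m.
N² = (9.8/1000) × (0.190/25) = 7.4480 × 10⁻⁵ s⁻² ≈ 7.45 × 10⁻⁵ s⁻².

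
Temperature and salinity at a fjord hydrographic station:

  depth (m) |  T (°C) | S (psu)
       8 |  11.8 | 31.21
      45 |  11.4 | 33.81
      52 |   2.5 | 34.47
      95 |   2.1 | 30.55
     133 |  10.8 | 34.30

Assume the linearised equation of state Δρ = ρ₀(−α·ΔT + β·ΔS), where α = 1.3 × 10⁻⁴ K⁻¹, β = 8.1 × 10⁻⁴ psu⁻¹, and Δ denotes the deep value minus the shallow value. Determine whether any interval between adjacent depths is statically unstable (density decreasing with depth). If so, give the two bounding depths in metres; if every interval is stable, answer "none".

Evaluate Δρ/ρ₀ = −αΔT + βΔS across each adjacent pair:
  8–45 m: −αΔT+βΔS = −(1.3 × 10⁻⁴)(-0.4)+(8.1 × 10⁻⁴)(+2.60) = 2.2 × 10⁻³ → stable
  45–52 m: −αΔT+βΔS = −(1.3 × 10⁻⁴)(-8.9)+(8.1 × 10⁻⁴)(+0.66) = 1.7 × 10⁻³ → stable
  52–95 m: −αΔT+βΔS = −(1.3 × 10⁻⁴)(-0.4)+(8.1 × 10⁻⁴)(-3.92) = -3.1 × 10⁻³ → UNSTABLE
  95–133 m: −αΔT+βΔS = −(1.3 × 10⁻⁴)(+8.7)+(8.1 × 10⁻⁴)(+3.75) = 1.9 × 10⁻³ → stable
The 52–95 m interval has Δρ < 0: lighter water underlies denser water.

52–95 m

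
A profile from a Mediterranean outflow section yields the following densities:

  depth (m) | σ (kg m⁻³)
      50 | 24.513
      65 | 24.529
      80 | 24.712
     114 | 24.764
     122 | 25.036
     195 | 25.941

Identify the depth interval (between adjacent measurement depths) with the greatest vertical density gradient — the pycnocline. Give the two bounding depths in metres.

114–122 m

Compute the density gradient over each adjacent pair:
  50–65 m: Δρ/Δz = 0.016/15 = 1.1 × 10⁻³ kg m⁻⁴
  65–80 m: Δρ/Δz = 0.183/15 = 0.012 kg m⁻⁴
  80–114 m: Δρ/Δz = 0.052/34 = 1.5 × 10⁻³ kg m⁻⁴
  114–122 m: Δρ/Δz = 0.272/8 = 0.034 kg m⁻⁴
  122–195 m: Δρ/Δz = 0.905/73 = 0.012 kg m⁻⁴
The largest gradient is in the 114–122 m interval — the pycnocline.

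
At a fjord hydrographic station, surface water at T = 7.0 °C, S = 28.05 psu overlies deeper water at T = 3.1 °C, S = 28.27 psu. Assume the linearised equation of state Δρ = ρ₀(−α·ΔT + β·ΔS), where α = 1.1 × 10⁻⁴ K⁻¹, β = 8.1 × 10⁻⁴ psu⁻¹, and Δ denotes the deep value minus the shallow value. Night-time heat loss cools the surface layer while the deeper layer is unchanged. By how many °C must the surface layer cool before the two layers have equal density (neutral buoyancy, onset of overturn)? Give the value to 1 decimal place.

5.5 °C

Neutral buoyancy requires Δρ = 0, i.e. −α(T_deep − T_surf′) + β(S_deep − S_surf) = 0.
T_surf′ = T_deep − (β/α)·ΔS = 3.1 − (8.1 × 10⁻⁴/1.1 × 10⁻⁴)·(+0.22) = 1.480 °C.
Cooling required: 7.0 − (1.480) = 5.520 °C.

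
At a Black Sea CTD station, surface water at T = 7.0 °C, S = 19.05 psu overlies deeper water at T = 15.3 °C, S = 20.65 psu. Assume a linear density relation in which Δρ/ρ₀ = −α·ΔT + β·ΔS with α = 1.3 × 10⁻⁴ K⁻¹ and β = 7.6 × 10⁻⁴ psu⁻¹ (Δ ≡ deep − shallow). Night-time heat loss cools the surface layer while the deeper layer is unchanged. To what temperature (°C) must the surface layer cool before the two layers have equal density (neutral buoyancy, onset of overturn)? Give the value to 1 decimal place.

Neutral buoyancy requires Δρ = 0, i.e. −α(T_deep − T_surf′) + β(S_deep − S_surf) = 0.
T_surf′ = T_deep − (β/α)·ΔS = 15.3 − (7.6 × 10⁻⁴/1.3 × 10⁻⁴)·(+1.60) = 5.946 °C.
Cooling required: 7.0 − (5.946) = 1.054 °C.

5.9 °C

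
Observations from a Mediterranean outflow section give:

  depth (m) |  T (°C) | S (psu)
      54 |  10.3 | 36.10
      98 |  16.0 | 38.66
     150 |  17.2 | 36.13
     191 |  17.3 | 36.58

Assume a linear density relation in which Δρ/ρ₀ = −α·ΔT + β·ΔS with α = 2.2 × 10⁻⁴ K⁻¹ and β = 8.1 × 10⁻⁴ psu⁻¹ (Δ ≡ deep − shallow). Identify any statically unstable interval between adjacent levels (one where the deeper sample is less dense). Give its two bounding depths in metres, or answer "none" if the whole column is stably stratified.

98–150 m

Evaluate Δρ/ρ₀ = −αΔT + βΔS across each adjacent pair:
  54–98 m: −αΔT+βΔS = −(2.2 × 10⁻⁴)(+5.7)+(8.1 × 10⁻⁴)(+2.56) = 8.2 × 10⁻⁴ → stable
  98–150 m: −αΔT+βΔS = −(2.2 × 10⁻⁴)(+1.2)+(8.1 × 10⁻⁴)(-2.53) = -2.3 × 10⁻³ → UNSTABLE
  150–191 m: −αΔT+βΔS = −(2.2 × 10⁻⁴)(+0.1)+(8.1 × 10⁻⁴)(+0.45) = 3.4 × 10⁻⁴ → stable
The 98–150 m interval has Δρ < 0: lighter water underlies denser water.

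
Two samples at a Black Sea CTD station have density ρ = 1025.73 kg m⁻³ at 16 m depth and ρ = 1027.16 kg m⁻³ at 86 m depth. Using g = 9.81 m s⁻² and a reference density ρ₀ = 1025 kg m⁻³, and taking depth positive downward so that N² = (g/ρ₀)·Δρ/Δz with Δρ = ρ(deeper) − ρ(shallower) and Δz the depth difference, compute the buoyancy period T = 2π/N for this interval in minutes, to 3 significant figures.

7.49 min

Δρ = 1027.16 − 1025.73 = 1.43 kg m⁻³ over Δz = 86 − 16 = 70 m.
N² = (9.81/1025) × (1.43/70) = 1.9552 × 10⁻⁴ s⁻².
N = √(1.9552 × 10⁻⁴) = 0.013983 rad s⁻¹, so T = 2π/N = 449.34 s = 7.4890 min ≈ 7.49 min.
N² > 0, so the interval is statically stable.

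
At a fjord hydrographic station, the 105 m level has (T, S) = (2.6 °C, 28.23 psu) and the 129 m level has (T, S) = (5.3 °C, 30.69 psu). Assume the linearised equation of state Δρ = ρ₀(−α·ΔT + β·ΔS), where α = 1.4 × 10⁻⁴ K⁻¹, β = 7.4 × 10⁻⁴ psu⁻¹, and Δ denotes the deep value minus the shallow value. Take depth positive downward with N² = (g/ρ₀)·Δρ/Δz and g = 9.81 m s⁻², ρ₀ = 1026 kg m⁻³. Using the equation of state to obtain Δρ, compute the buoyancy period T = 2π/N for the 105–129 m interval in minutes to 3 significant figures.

ΔT = +2.7 K, ΔS = +2.46 psu (deep − shallow).
Δρ/ρ₀ = −αΔT + βΔS = -3.78 × 10⁻⁴ + 1.8204 × 10⁻³ = 1.4424 × 10⁻³, so Δρ ≈ 1.480 kg m⁻³.
N² = (g/ρ₀)·Δρ/Δz = g·(Δρ/ρ₀)/Δz = 9.81 × 1.4424 × 10⁻³ / 24 = 5.8958 × 10⁻⁴ s⁻².
N = √(5.8958 × 10⁻⁴) = 0.024281 rad s⁻¹ → T = 2π/N = 258.77 s = 4.3128 min ≈ 4.31 min.

4.31 min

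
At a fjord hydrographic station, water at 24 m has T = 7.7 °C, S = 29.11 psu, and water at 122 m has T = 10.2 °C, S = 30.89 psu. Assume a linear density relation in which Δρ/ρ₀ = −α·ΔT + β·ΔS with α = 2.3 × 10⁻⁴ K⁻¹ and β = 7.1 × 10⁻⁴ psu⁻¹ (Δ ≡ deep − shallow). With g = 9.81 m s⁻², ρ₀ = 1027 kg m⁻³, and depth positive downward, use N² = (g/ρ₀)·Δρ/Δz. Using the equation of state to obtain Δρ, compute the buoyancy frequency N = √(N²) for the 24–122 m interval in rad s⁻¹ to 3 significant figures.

ΔT = +2.5 K, ΔS = +1.78 psu (deep − shallow).
Δρ/ρ₀ = −αΔT + βΔS = -5.75 × 10⁻⁴ + 1.2638 × 10⁻³ = 6.888 × 10⁻⁴, so Δρ ≈ 0.7074 kg m⁻³.
N² = (g/ρ₀)·Δρ/Δz = g·(Δρ/ρ₀)/Δz = 9.81 × 6.888 × 10⁻⁴ / 98 = 6.8950 × 10⁻⁵ s⁻².
N = √(6.8950 × 10⁻⁵) = 8.3036 × 10⁻³ rad s⁻¹ ≈ 8.30 × 10⁻³ rad s⁻¹.

8.30 × 10⁻³ rad s⁻¹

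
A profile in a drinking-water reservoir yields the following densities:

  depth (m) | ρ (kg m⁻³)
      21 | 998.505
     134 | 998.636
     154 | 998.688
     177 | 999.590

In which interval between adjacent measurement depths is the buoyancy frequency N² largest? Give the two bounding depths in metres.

Compute the density gradient over each adjacent pair:
  21–134 m: Δρ/Δz = 0.131/113 = 1.2 × 10⁻³ kg m⁻⁴
  134–154 m: Δρ/Δz = 0.052/20 = 2.6 × 10⁻³ kg m⁻⁴
  154–177 m: Δρ/Δz = 0.902/23 = 0.039 kg m⁻⁴
The largest gradient is in the 154–177 m interval — the pycnocline.

154–177 m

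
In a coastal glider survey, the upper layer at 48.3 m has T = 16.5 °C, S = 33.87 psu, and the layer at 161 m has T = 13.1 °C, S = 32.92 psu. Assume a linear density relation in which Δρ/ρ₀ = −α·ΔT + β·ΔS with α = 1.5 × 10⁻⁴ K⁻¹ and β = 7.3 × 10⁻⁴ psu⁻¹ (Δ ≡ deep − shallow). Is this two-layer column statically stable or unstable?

unstable

ΔT = 13.1 − 16.5 = -3.4 K and ΔS = 32.92 − 33.87 = -0.95 psu (deep − shallow).
−αΔT = 5.10 × 10⁻⁴; βΔS = -6.935 × 10⁻⁴; sum Δρ/ρ₀ = -1.835 × 10⁻⁴.
Δρ/ρ₀ < 0, so Δρ < 0: deeper water is lighter → statically unstable; the column would overturn.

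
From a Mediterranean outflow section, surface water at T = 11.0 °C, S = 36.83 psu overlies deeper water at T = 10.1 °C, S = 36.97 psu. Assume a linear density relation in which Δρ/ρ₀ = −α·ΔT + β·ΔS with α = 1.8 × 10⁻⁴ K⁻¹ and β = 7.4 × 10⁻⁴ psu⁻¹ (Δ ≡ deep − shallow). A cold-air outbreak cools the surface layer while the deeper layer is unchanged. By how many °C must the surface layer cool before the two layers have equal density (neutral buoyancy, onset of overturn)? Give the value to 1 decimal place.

1.5 °C

Neutral buoyancy requires Δρ = 0, i.e. −α(T_deep − T_surf′) + β(S_deep − S_surf) = 0.
T_surf′ = T_deep − (β/α)·ΔS = 10.1 − (7.4 × 10⁻⁴/1.8 × 10⁻⁴)·(+0.14) = 9.524 °C.
Cooling required: 11.0 − (9.524) = 1.476 °C.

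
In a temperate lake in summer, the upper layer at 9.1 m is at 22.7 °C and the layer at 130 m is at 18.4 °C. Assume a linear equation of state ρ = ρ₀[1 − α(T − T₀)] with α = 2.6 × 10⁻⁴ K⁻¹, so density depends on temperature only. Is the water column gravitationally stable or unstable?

ΔT = 18.4 − 22.7 = -4.3 K, so Δρ/ρ₀ = −αΔT = 1.118 × 10⁻³.
Δρ/ρ₀ > 0, so Δρ > 0: deeper water is denser → statically stable.

stable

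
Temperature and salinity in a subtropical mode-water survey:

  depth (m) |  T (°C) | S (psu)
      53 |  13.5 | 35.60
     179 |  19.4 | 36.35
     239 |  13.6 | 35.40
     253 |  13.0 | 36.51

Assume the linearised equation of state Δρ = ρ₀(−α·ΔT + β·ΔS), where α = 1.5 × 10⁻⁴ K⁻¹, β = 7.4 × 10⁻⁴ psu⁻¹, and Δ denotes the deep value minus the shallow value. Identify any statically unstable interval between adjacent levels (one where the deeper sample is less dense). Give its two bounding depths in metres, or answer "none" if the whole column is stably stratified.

Evaluate Δρ/ρ₀ = −αΔT + βΔS across each adjacent pair:
  53–179 m: −αΔT+βΔS = −(1.5 × 10⁻⁴)(+5.9)+(7.4 × 10⁻⁴)(+0.75) = -3.3 × 10⁻⁴ → UNSTABLE
  179–239 m: −αΔT+βΔS = −(1.5 × 10⁻⁴)(-5.8)+(7.4 × 10⁻⁴)(-0.95) = 1.7 × 10⁻⁴ → stable
  239–253 m: −αΔT+βΔS = −(1.5 × 10⁻⁴)(-0.6)+(7.4 × 10⁻⁴)(+1.11) = 9.1 × 10⁻⁴ → stable
The 53–179 m interval has Δρ < 0: lighter water underlies denser water.

53–179 m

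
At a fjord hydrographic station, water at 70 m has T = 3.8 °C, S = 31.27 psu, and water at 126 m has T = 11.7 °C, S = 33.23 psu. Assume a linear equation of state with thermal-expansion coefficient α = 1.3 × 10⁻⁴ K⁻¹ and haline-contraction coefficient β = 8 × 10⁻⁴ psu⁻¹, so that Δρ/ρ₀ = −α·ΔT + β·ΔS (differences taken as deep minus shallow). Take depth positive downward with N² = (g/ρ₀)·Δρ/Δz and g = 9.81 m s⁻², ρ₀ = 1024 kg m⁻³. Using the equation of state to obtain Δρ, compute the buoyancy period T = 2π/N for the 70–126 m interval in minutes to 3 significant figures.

10.8 min

ΔT = +7.9 K, ΔS = +1.96 psu (deep − shallow).
Δρ/ρ₀ = −αΔT + βΔS = -1.027 × 10⁻³ + 1.568 × 10⁻³ = 5.41 × 10⁻⁴, so Δρ ≈ 0.5540 kg m⁻³.
N² = (g/ρ₀)·Δρ/Δz = g·(Δρ/ρ₀)/Δz = 9.81 × 5.41 × 10⁻⁴ / 56 = 9.4772 × 10⁻⁵ s⁻².
N = √(9.4772 × 10⁻⁵) = 9.7351 × 10⁻³ rad s⁻¹ → T = 2π/N = 645.42 s = 10.757 min ≈ 10.8 min.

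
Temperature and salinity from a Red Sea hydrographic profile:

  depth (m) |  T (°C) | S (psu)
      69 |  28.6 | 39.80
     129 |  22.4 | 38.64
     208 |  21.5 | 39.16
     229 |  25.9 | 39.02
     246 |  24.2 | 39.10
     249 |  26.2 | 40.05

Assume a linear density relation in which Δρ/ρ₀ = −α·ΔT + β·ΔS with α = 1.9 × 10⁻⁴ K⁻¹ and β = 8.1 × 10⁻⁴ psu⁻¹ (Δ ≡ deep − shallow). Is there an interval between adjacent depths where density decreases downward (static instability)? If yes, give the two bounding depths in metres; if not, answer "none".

Evaluate Δρ/ρ₀ = −αΔT + βΔS across each adjacent pair:
  69–129 m: −αΔT+βΔS = −(1.9 × 10⁻⁴)(-6.2)+(8.1 × 10⁻⁴)(-1.16) = 2.4 × 10⁻⁴ → stable
  129–208 m: −αΔT+βΔS = −(1.9 × 10⁻⁴)(-0.9)+(8.1 × 10⁻⁴)(+0.52) = 5.9 × 10⁻⁴ → stable
  208–229 m: −αΔT+βΔS = −(1.9 × 10⁻⁴)(+4.4)+(8.1 × 10⁻⁴)(-0.14) = -9.5 × 10⁻⁴ → UNSTABLE
  229–246 m: −αΔT+βΔS = −(1.9 × 10⁻⁴)(-1.7)+(8.1 × 10⁻⁴)(+0.08) = 3.9 × 10⁻⁴ → stable
  246–249 m: −αΔT+βΔS = −(1.9 × 10⁻⁴)(+2.0)+(8.1 × 10⁻⁴)(+0.95) = 3.9 × 10⁻⁴ → stable
The 208–229 m interval has Δρ < 0: lighter water underlies denser water.

208–229 m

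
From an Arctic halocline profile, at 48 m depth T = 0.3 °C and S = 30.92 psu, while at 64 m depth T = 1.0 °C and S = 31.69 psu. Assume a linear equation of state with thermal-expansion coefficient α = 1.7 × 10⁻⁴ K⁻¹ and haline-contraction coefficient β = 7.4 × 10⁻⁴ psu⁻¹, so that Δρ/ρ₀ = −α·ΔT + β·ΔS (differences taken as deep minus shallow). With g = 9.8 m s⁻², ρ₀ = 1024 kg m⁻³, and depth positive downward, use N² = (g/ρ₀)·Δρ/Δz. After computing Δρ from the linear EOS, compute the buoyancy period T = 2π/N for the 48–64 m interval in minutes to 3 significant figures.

6.30 min

ΔT = +0.7 K, ΔS = +0.77 psu (deep − shallow).
Δρ/ρ₀ = −αΔT + βΔS = -1.19 × 10⁻⁴ + 5.698 × 10⁻⁴ = 4.508 × 10⁻⁴, so Δρ ≈ 0.4616 kg m⁻³.
N² = (g/ρ₀)·Δρ/Δz = g·(Δρ/ρ₀)/Δz = 9.8 × 4.508 × 10⁻⁴ / 16 = 2.7612 × 10⁻⁴ s⁻².
N = √(2.7612 × 10⁻⁴) = 0.016617 rad s⁻¹ → T = 2π/N = 378.12 s = 6.3020 min ≈ 6.30 min.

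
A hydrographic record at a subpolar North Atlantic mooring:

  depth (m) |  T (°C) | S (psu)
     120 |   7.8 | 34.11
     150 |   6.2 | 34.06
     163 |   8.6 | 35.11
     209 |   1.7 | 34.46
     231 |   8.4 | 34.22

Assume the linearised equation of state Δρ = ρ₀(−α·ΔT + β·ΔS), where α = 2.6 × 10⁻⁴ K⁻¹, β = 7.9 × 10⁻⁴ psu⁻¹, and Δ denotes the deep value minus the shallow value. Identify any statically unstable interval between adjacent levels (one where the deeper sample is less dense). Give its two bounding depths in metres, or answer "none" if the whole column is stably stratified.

Evaluate Δρ/ρ₀ = −αΔT + βΔS across each adjacent pair:
  120–150 m: −αΔT+βΔS = −(2.6 × 10⁻⁴)(-1.6)+(7.9 × 10⁻⁴)(-0.05) = 3.8 × 10⁻⁴ → stable
  150–163 m: −αΔT+βΔS = −(2.6 × 10⁻⁴)(+2.4)+(7.9 × 10⁻⁴)(+1.05) = 2.1 × 10⁻⁴ → stable
  163–209 m: −αΔT+βΔS = −(2.6 × 10⁻⁴)(-6.9)+(7.9 × 10⁻⁴)(-0.65) = 1.3 × 10⁻³ → stable
  209–231 m: −αΔT+βΔS = −(2.6 × 10⁻⁴)(+6.7)+(7.9 × 10⁻⁴)(-0.24) = -1.9 × 10⁻³ → UNSTABLE
The 209–231 m interval has Δρ < 0: lighter water underlies denser water.

209–231 m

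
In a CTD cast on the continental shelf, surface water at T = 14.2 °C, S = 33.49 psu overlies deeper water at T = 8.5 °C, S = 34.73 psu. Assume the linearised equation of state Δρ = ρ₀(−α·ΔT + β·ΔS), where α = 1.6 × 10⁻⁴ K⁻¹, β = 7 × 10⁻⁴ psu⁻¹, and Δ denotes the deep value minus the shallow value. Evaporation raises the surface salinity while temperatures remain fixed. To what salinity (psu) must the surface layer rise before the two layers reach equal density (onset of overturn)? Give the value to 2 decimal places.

Neutral buoyancy requires −α(T_deep − T_surf) + β(S_deep − S_surf′) = 0.
S_surf′ = S_deep − (α/β)·ΔT = 34.73 − (1.6 × 10⁻⁴/7 × 10⁻⁴)·(-5.7) = 36.0329 psu.
Increase required: 36.0329 − 33.49 = 2.5429 psu.

36.03 psu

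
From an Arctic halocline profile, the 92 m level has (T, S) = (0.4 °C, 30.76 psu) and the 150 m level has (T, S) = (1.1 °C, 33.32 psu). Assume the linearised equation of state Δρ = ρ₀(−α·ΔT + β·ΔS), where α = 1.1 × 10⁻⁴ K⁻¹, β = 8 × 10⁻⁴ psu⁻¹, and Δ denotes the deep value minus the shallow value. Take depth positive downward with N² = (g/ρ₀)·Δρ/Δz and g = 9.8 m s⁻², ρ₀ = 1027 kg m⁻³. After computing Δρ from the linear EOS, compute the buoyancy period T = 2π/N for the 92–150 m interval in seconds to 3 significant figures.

ΔT = +0.7 K, ΔS = +2.56 psu (deep − shallow).
Δρ/ρ₀ = −αΔT + βΔS = -7.70 × 10⁻⁵ + 2.048 × 10⁻³ = 1.971 × 10⁻³, so Δρ ≈ 2.024 kg m⁻³.
N² = (g/ρ₀)·Δρ/Δz = g·(Δρ/ρ₀)/Δz = 9.8 × 1.971 × 10⁻³ / 58 = 3.3303 × 10⁻⁴ s⁻².
N = √(3.3303 × 10⁻⁴) = 0.018249 rad s⁻¹ → T = 2π/N = 344.30 s ≈ 344 s.

344 s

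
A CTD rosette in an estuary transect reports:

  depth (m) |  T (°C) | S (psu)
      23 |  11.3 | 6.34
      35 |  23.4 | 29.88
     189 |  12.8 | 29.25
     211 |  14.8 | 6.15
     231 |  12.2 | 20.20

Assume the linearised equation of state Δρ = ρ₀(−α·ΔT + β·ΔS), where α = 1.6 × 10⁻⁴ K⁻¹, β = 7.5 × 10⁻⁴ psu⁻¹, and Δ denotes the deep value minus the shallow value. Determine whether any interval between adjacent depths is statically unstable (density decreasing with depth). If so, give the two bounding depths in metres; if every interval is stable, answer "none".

189–211 m

Evaluate Δρ/ρ₀ = −αΔT + βΔS across each adjacent pair:
  23–35 m: −αΔT+βΔS = −(1.6 × 10⁻⁴)(+12.1)+(7.5 × 10⁻⁴)(+23.54) = 0.016 → stable
  35–189 m: −αΔT+βΔS = −(1.6 × 10⁻⁴)(-10.6)+(7.5 × 10⁻⁴)(-0.63) = 1.2 × 10⁻³ → stable
  189–211 m: −αΔT+βΔS = −(1.6 × 10⁻⁴)(+2.0)+(7.5 × 10⁻⁴)(-23.10) = -0.018 → UNSTABLE
  211–231 m: −αΔT+βΔS = −(1.6 × 10⁻⁴)(-2.6)+(7.5 × 10⁻⁴)(+14.05) = 0.011 → stable
The 189–211 m interval has Δρ < 0: lighter water underlies denser water.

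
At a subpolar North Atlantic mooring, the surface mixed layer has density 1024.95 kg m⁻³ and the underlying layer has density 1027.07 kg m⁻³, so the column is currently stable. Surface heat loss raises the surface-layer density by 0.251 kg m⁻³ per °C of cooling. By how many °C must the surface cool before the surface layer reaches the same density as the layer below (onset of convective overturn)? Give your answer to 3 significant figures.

Density deficit of the surface layer: 1027.07 − 1024.95 = 2.12 kg m⁻³.
Required change = 2.12 / 0.251 = 8.45 °C.

8.45 °C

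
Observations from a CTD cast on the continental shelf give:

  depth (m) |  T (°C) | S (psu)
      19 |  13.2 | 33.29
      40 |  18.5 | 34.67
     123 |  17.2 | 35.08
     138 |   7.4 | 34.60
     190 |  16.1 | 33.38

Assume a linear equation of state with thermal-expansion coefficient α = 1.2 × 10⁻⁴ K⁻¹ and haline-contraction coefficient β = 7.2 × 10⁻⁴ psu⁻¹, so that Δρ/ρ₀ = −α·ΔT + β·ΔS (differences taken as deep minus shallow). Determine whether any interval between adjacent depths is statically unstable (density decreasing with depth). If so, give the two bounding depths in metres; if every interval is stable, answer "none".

Evaluate Δρ/ρ₀ = −αΔT + βΔS across each adjacent pair:
  19–40 m: −αΔT+βΔS = −(1.2 × 10⁻⁴)(+5.3)+(7.2 × 10⁻⁴)(+1.38) = 3.6 × 10⁻⁴ → stable
  40–123 m: −αΔT+βΔS = −(1.2 × 10⁻⁴)(-1.3)+(7.2 × 10⁻⁴)(+0.41) = 4.5 × 10⁻⁴ → stable
  123–138 m: −αΔT+βΔS = −(1.2 × 10⁻⁴)(-9.8)+(7.2 × 10⁻⁴)(-0.48) = 8.3 × 10⁻⁴ → stable
  138–190 m: −αΔT+βΔS = −(1.2 × 10⁻⁴)(+8.7)+(7.2 × 10⁻⁴)(-1.22) = -1.9 × 10⁻³ → UNSTABLE
The 138–190 m interval has Δρ < 0: lighter water underlies denser water.

138–190 m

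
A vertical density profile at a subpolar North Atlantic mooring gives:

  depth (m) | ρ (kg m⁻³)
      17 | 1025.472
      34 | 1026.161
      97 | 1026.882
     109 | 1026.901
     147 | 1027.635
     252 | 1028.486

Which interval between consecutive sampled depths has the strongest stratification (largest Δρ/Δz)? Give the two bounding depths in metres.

17–34 m

Compute the density gradient over each adjacent pair:
  17–34 m: Δρ/Δz = 0.689/17 = 0.041 kg m⁻⁴
  34–97 m: Δρ/Δz = 0.721/63 = 0.011 kg m⁻⁴
  97–109 m: Δρ/Δz = 0.019/12 = 1.6 × 10⁻³ kg m⁻⁴
  109–147 m: Δρ/Δz = 0.734/38 = 0.019 kg m⁻⁴
  147–252 m: Δρ/Δz = 0.851/105 = 8.1 × 10⁻³ kg m⁻⁴
The largest gradient is in the 17–34 m interval — the pycnocline.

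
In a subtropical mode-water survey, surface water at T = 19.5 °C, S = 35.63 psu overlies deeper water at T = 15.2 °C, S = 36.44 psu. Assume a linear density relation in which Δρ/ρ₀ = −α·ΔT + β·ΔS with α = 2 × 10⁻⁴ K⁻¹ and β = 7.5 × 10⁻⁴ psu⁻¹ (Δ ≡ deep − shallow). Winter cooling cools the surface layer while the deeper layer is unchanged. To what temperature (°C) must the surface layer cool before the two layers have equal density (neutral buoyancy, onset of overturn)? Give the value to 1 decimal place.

Neutral buoyancy requires Δρ = 0, i.e. −α(T_deep − T_surf′) + β(S_deep − S_surf) = 0.
T_surf′ = T_deep − (β/α)·ΔS = 15.2 − (7.5 × 10⁻⁴/2 × 10⁻⁴)·(+0.81) = 12.162 °C.
Cooling required: 19.5 − (12.162) = 7.338 °C.

12.2 °C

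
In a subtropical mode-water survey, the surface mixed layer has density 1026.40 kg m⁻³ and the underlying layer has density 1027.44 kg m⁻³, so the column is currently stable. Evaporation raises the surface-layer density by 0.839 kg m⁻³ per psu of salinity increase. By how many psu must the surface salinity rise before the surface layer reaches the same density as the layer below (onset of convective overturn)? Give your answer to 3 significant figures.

Density deficit of the surface layer: 1027.44 − 1026.40 = 1.04 kg m⁻³.
Required change = 1.04 / 0.839 = 1.24 psu.

1.24 psu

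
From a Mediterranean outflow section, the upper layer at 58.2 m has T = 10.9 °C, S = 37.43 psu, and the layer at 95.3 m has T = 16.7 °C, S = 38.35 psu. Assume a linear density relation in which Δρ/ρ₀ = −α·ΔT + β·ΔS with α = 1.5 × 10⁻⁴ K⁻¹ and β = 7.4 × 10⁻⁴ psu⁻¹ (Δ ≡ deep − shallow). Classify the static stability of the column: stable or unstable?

unstable

ΔT = 16.7 − 10.9 = +5.8 K and ΔS = 38.35 − 37.43 = +0.92 psu (deep − shallow).
−αΔT = -8.70 × 10⁻⁴; βΔS = 6.808 × 10⁻⁴; sum Δρ/ρ₀ = -1.892 × 10⁻⁴.
Δρ/ρ₀ < 0, so Δρ < 0: deeper water is lighter → statically unstable; the column would overturn.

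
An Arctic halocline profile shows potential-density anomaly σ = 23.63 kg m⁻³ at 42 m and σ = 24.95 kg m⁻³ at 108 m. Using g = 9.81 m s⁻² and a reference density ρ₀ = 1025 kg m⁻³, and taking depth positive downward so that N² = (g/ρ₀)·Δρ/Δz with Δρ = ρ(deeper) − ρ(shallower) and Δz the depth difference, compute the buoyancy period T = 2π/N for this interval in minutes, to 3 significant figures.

7.57 min

Δρ = 1024.95 − 1023.63 = 1.32 kg m⁻³ over Δz = 108 − 42 = 66 m.
N² = (9.81/1025) × (1.32/66) = 1.9141 × 10⁻⁴ s⁻².
N = √(1.9141 × 10⁻⁴) = 0.013835 rad s⁻¹, so T = 2π/N = 454.15 s = 7.5692 min ≈ 7.57 min.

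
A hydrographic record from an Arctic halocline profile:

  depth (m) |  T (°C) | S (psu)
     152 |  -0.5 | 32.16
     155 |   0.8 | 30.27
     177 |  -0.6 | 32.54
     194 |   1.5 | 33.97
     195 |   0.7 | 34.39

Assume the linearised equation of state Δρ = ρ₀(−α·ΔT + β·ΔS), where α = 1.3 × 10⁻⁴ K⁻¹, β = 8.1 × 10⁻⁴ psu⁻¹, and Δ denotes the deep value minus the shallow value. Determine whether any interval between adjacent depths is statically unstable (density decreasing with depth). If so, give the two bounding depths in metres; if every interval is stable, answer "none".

152–155 m

Evaluate Δρ/ρ₀ = −αΔT + βΔS across each adjacent pair:
  152–155 m: −αΔT+βΔS = −(1.3 × 10⁻⁴)(+1.3)+(8.1 × 10⁻⁴)(-1.89) = -1.7 × 10⁻³ → UNSTABLE
  155–177 m: −αΔT+βΔS = −(1.3 × 10⁻⁴)(-1.4)+(8.1 × 10⁻⁴)(+2.27) = 2.0 × 10⁻³ → stable
  177–194 m: −αΔT+βΔS = −(1.3 × 10⁻⁴)(+2.1)+(8.1 × 10⁻⁴)(+1.43) = 8.9 × 10⁻⁴ → stable
  194–195 m: −αΔT+βΔS = −(1.3 × 10⁻⁴)(-0.8)+(8.1 × 10⁻⁴)(+0.42) = 4.4 × 10⁻⁴ → stable
The 152–155 m interval has Δρ < 0: lighter water underlies denser water.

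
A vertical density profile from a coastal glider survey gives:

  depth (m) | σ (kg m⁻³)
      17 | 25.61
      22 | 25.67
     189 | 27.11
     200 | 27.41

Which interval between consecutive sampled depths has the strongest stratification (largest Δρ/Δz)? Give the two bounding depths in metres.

189–200 m

Compute the density gradient over each adjacent pair:
  17–22 m: Δρ/Δz = 0.06/5 = 0.012 kg m⁻⁴
  22–189 m: Δρ/Δz = 1.44/167 = 8.6 × 10⁻³ kg m⁻⁴
  189–200 m: Δρ/Δz = 0.30/11 = 0.027 kg m⁻⁴
The largest gradient is in the 189–200 m interval — the pycnocline.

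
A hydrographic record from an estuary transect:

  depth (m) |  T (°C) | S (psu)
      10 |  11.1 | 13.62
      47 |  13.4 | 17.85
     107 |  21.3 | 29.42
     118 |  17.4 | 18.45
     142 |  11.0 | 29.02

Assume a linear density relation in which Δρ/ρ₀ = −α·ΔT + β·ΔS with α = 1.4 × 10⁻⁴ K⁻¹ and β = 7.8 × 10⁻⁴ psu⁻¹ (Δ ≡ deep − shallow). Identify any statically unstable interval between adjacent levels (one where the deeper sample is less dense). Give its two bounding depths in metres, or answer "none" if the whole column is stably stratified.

107–118 m

Evaluate Δρ/ρ₀ = −αΔT + βΔS across each adjacent pair:
  10–47 m: −αΔT+βΔS = −(1.4 × 10⁻⁴)(+2.3)+(7.8 × 10⁻⁴)(+4.23) = 3.0 × 10⁻³ → stable
  47–107 m: −αΔT+βΔS = −(1.4 × 10⁻⁴)(+7.9)+(7.8 × 10⁻⁴)(+11.57) = 7.9 × 10⁻³ → stable
  107–118 m: −αΔT+βΔS = −(1.4 × 10⁻⁴)(-3.9)+(7.8 × 10⁻⁴)(-10.97) = -8.0 × 10⁻³ → UNSTABLE
  118–142 m: −αΔT+βΔS = −(1.4 × 10⁻⁴)(-6.4)+(7.8 × 10⁻⁴)(+10.57) = 9.1 × 10⁻³ → stable
The 107–118 m interval has Δρ < 0: lighter water underlies denser water.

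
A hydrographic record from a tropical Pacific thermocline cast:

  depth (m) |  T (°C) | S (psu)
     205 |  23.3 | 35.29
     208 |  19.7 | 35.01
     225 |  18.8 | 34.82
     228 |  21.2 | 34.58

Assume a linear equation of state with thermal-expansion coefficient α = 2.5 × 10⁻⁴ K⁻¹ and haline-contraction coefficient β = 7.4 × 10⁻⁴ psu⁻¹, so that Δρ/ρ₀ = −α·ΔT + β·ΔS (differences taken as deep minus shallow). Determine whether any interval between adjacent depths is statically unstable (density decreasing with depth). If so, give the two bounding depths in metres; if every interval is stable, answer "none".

225–228 m

Evaluate Δρ/ρ₀ = −αΔT + βΔS across each adjacent pair:
  205–208 m: −αΔT+βΔS = −(2.5 × 10⁻⁴)(-3.6)+(7.4 × 10⁻⁴)(-0.28) = 6.9 × 10⁻⁴ → stable
  208–225 m: −αΔT+βΔS = −(2.5 × 10⁻⁴)(-0.9)+(7.4 × 10⁻⁴)(-0.19) = 8.4 × 10⁻⁵ → stable
  225–228 m: −αΔT+βΔS = −(2.5 × 10⁻⁴)(+2.4)+(7.4 × 10⁻⁴)(-0.24) = -7.8 × 10⁻⁴ → UNSTABLE
The 225–228 m interval has Δρ < 0: lighter water underlies denser water.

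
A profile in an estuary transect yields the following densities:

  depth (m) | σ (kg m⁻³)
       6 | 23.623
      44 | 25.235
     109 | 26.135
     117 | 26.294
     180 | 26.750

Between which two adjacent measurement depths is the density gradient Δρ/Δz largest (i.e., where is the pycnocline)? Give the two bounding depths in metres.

6–44 m

Compute the density gradient over each adjacent pair:
  6–44 m: Δρ/Δz = 1.612/38 = 0.042 kg m⁻⁴
  44–109 m: Δρ/Δz = 0.900/65 = 0.014 kg m⁻⁴
  109–117 m: Δρ/Δz = 0.159/8 = 0.020 kg m⁻⁴
  117–180 m: Δρ/Δz = 0.456/63 = 7.2 × 10⁻³ kg m⁻⁴
The largest gradient is in the 6–44 m interval — the pycnocline.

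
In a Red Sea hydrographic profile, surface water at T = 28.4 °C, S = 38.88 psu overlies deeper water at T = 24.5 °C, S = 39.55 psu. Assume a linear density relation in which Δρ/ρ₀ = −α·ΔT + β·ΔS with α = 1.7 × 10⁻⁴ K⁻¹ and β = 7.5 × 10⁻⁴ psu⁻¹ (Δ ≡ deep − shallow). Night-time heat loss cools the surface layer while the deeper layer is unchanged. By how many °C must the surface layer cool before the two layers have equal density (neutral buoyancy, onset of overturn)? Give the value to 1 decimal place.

Neutral buoyancy requires Δρ = 0, i.e. −α(T_deep − T_surf′) + β(S_deep − S_surf) = 0.
T_surf′ = T_deep − (β/α)·ΔS = 24.5 − (7.5 × 10⁻⁴/1.7 × 10⁻⁴)·(+0.67) = 21.544 °C.
Cooling required: 28.4 − (21.544) = 6.856 °C.

6.9 °C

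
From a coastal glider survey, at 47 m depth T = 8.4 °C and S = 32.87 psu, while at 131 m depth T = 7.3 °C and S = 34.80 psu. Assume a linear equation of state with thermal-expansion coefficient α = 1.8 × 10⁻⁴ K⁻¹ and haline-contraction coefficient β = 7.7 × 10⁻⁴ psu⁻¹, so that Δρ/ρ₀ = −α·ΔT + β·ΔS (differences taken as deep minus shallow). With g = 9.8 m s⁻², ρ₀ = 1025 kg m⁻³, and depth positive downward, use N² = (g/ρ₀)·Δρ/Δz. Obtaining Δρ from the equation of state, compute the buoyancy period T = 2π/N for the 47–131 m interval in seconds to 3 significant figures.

448 s

ΔT = -1.1 K, ΔS = +1.93 psu (deep − shallow).
Δρ/ρ₀ = −αΔT + βΔS = 1.98 × 10⁻⁴ + 1.4861 × 10⁻³ = 1.6841 × 10⁻³, so Δρ ≈ 1.726 kg m⁻³.
N² = (g/ρ₀)·Δρ/Δz = g·(Δρ/ρ₀)/Δz = 9.8 × 1.6841 × 10⁻³ / 84 = 1.9648 × 10⁻⁴ s⁻².
N = √(1.9648 × 10⁻⁴) = 0.014017 rad s⁻¹ → T = 2π/N = 448.25 s ≈ 448 s.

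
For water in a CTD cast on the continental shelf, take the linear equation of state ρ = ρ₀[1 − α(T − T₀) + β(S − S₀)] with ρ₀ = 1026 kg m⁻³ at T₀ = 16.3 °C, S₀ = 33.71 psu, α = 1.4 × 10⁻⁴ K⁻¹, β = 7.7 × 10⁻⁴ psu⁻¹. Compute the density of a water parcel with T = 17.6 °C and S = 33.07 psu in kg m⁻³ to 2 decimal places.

T − T₀ = +1.3 K, S − S₀ = -0.64 psu.
Bracket = 1 − α·(+1.3) + β·(-0.64) = 1 + (-6.748 × 10⁻⁴) = 0.9993252.
ρ = 1026 × 0.9993252 = 1025.31 kg m⁻³.

1025.31 kg m⁻³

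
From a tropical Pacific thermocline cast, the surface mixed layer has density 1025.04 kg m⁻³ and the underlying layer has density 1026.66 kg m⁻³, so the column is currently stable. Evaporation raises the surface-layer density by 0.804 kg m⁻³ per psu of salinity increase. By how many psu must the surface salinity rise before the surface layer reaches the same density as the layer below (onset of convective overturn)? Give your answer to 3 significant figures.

2.01 psu

Density deficit of the surface layer: 1026.66 − 1025.04 = 1.62 kg m⁻³.
Required change = 1.62 / 0.804 = 2.01 psu.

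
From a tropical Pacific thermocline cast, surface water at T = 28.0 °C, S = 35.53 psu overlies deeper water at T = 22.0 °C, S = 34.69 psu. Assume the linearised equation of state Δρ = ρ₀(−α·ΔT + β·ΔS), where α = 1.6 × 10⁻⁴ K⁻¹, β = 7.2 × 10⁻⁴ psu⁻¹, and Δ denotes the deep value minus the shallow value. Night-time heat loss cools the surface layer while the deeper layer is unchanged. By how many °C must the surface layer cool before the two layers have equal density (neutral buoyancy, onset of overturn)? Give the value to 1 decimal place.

Neutral buoyancy requires Δρ = 0, i.e. −α(T_deep − T_surf′) + β(S_deep − S_surf) = 0.
T_surf′ = T_deep − (β/α)·ΔS = 22.0 − (7.2 × 10⁻⁴/1.6 × 10⁻⁴)·(-0.84) = 25.780 °C.
Cooling required: 28.0 − (25.780) = 2.220 °C.

2.2 °C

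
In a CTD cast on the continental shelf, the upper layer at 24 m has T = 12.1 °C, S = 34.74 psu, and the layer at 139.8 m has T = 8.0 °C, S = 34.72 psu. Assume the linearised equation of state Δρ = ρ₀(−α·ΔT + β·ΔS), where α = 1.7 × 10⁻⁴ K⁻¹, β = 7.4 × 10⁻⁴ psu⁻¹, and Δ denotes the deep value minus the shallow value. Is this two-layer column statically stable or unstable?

ΔT = 8.0 − 12.1 = -4.1 K and ΔS = 34.72 − 34.74 = -0.02 psu (deep − shallow).
−αΔT = 6.97 × 10⁻⁴; βΔS = -1.48 × 10⁻⁵; sum Δρ/ρ₀ = 6.822 × 10⁻⁴.
Δρ/ρ₀ > 0, so Δρ > 0: deeper water is denser → statically stable.

stable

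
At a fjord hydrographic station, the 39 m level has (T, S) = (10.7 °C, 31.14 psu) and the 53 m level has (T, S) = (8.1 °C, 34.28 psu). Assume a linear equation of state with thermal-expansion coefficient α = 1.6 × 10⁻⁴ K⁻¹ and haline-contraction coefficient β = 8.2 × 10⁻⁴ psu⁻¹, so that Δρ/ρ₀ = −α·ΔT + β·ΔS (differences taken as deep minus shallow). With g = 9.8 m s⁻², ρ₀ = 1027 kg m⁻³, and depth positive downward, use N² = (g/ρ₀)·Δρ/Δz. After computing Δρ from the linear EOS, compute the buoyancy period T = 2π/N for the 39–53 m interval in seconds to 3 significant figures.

137 s

ΔT = -2.6 K, ΔS = +3.14 psu (deep − shallow).
Δρ/ρ₀ = −αΔT + βΔS = 4.16 × 10⁻⁴ + 2.5748 × 10⁻³ = 2.9908 × 10⁻³, so Δρ ≈ 3.072 kg m⁻³.
N² = (g/ρ₀)·Δρ/Δz = g·(Δρ/ρ₀)/Δz = 9.8 × 2.9908 × 10⁻³ / 14 = 2.0936 × 10⁻³ s⁻².
N = √(2.0936 × 10⁻³) = 0.045756 rad s⁻¹ → T = 2π/N = 137.32 s ≈ 137 s.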